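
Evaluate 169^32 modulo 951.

448

By square-and-multiply:
169^1 ≡ 169 (mod 951)
169^2 ≡ 169^2 = 28561 ≡ 31 (mod 951)
169^4 ≡ 31^2 = 961 ≡ 10 (mod 951)
169^8 ≡ 10^2 = 100 (mod 951)
169^16 ≡ 100^2 = 10000 ≡ 490 (mod 951)
169^32 ≡ 490^2 = 240100 ≡ 448 (mod 951)
So 169^32 ≡ 448 (mod 951).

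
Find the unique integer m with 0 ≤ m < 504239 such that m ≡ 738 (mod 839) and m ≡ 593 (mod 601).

345567

839⁻¹ mod 601: 839×250 ≡ 1 (mod 601), so 839⁻¹ ≡ 250.
m = 738 + 839×((593 − 738)×250 mod 601) = 738 + 839×411 = 345567.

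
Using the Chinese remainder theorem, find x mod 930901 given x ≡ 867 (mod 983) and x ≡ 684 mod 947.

849196

983⁻¹ mod 947: 983×342 ≡ 1 (mod 947), so 983⁻¹ ≡ 342.
x = 867 + 983×((684 − 867)×342 mod 947) = 867 + 983×863 = 849196.
Check: 849196 mod 983 = 867, 849196 mod 947 = 684. ✓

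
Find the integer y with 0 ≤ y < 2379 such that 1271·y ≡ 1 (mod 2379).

1226

Apply the Euclidean algorithm and back-substitute:
2379 = 1*1271 + 1108
1271 = 1*1108 + 163
1108 = 6*163 + 130
163 = 1*130 + 33
130 = 3*33 + 31
33 = 1*31 + 2
31 = 15*2 + 1
2 = 2*1 + 0
gcd(1271, 2379) = 1, so the inverse exists.
Back-substitute for 1:
1 = 1*31 − 15*2
  = −15*33 + 16*31
  = 16*130 − 63*33
  = −63*163 + 79*130
  = 79*1108 − 537*163
  = −537*1271 + 616*1108
  = 616*2379 − 1153*1271
So 1271⁻¹ ≡ −1153 ≡ 1226 (mod 2379).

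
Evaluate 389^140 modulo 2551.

470

Compute successive squares:
140 in binary is 10001100, i.e. 140 = 128 + 8 + 4.
389^1 ≡ 389 (mod 2551)
389^2 ≡ 389^2 = 151321 ≡ 812 (mod 2551)
389^4 ≡ 812^2 = 659344 ≡ 1186 (mod 2551)
389^8 ≡ 1186^2 = 1406596 ≡ 995 (mod 2551)
389^16 ≡ 995^2 = 990025 ≡ 237 (mod 2551)
389^32 ≡ 237^2 = 56169 ≡ 47 (mod 2551)
389^64 ≡ 47^2 = 2209 (mod 2551)
389^128 ≡ 2209^2 = 4879681 ≡ 2169 (mod 2551)
389^140 = 389^128 × 389^8 × 389^4 ≡ 2169 × 995 × 1186 (mod 2551).
Accumulate the product:
2169 × 995 = 2158155 ≡ 9
9 × 1186 = 10674 ≡ 470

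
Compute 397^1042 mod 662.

Compute successive squares:
1042 in binary is 10000010010, i.e. 1042 = 1024 + 16 + 2.
397^1 ≡ 397 (mod 662)
397^2 ≡ 397^2 = 157609 ≡ 53 (mod 662)
397^4 ≡ 53^2 = 2809 ≡ 161 (mod 662)
397^8 ≡ 161^2 = 25921 ≡ 103 (mod 662)
397^16 ≡ 103^2 = 10609 ≡ 17 (mod 662)
397^32 ≡ 17^2 = 289 (mod 662)
397^64 ≡ 289^2 = 83521 ≡ 109 (mod 662)
397^128 ≡ 109^2 = 11881 ≡ 627 (mod 662)
397^256 ≡ 627^2 = 393129 ≡ 563 (mod 662)
397^512 ≡ 563^2 = 316969 ≡ 533 (mod 662)
397^1024 ≡ 533^2 = 284089 ≡ 91 (mod 662)
397^1042 = 397^1024 · 397^16 · 397^2 ≡ 91 · 17 · 53 (mod 662).
Accumulate the product:
91 · 17 = 1547 ≡ 223
223 · 53 = 11819 ≡ 565

565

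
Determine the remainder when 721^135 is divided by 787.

Compute successive squares:
135 in binary is 10000111, i.e. 135 = 128 + 4 + 2 + 1.
721^1 ≡ 721 (mod 787)
721^2 ≡ 721^2 = 519841 ≡ 421 (mod 787)
721^4 ≡ 421^2 = 177241 ≡ 166 (mod 787)
721^8 ≡ 166^2 = 27556 ≡ 11 (mod 787)
721^16 ≡ 11^2 = 121 (mod 787)
721^32 ≡ 121^2 = 14641 ≡ 475 (mod 787)
721^64 ≡ 475^2 = 225625 ≡ 543 (mod 787)
721^128 ≡ 543^2 = 294849 ≡ 511 (mod 787)
721^135 = 721^128 * 721^4 * 721^2 * 721^1 ≡ 511 * 166 * 421 * 721 (mod 787).
Accumulate the product:
511 * 166 = 84826 ≡ 617
617 * 421 = 259757 ≡ 47
47 * 721 = 33887 ≡ 46

46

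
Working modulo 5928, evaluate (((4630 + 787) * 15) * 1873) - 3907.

4630 + 787 = 5417
5417 * 15 = 81255 ≡ 4191 (mod 5928)
4191 * 1873 = 7849743 ≡ 1071 (mod 5928)
1071 - 3907 = -2836 ≡ 3092 (mod 5928)

3092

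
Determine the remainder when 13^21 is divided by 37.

23

Using repeated squaring:
13^1 ≡ 13 (mod 37)
13^2 ≡ 13^2 = 169 ≡ 21 (mod 37)
13^4 ≡ 21^2 = 441 ≡ 34 (mod 37)
13^8 ≡ 34^2 = 1156 ≡ 9 (mod 37)
13^16 ≡ 9^2 = 81 ≡ 7 (mod 37)
13^21 = 13^16 * 13^4 * 13^1 ≡ 7 * 34 * 13 (mod 37).
Accumulate the product:
7 * 34 = 238 ≡ 16
16 * 13 = 208 ≡ 23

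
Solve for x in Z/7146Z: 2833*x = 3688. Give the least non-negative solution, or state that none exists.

gcd(2833, 7146) = 1, so a unique solution mod 7146 exists.
2833⁻¹ ≡ 5683 (mod 7146).
x ≡ 5683*3688 ≡ 6832 (mod 7146).

6832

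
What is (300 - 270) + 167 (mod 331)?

300 - 270 = 30
30 + 167 = 197

197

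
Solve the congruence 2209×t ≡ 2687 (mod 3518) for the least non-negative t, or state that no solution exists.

2965

gcd(2209, 3518) = 1, so a unique solution mod 3518 exists.
2209⁻¹ ≡ 43 (mod 3518).
t ≡ 43×2687 ≡ 2965 (mod 3518).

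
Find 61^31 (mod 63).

Using repeated squaring:
31 in binary is 11111, i.e. 31 = 16 + 8 + 4 + 2 + 1.
61^1 ≡ 61 (mod 63)
61^2 ≡ 61^2 = 3721 ≡ 4 (mod 63)
61^4 ≡ 4^2 = 16 (mod 63)
61^8 ≡ 16^2 = 256 ≡ 4 (mod 63)
61^16 ≡ 4^2 = 16 (mod 63)
61^31 = 61^16 × 61^8 × 61^4 × 61^2 × 61^1 ≡ 16 × 4 × 16 × 4 × 61 (mod 63).
Accumulate the product:
16 × 4 = 64 ≡ 1
1 × 16 = 16
16 × 4 = 64 ≡ 1
1 × 61 = 61

61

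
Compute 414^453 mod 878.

By square-and-multiply:
453 in binary is 111000101, i.e. 453 = 256 + 128 + 64 + 4 + 1.
414^1 ≡ 414 (mod 878)
414^2 ≡ 414^2 = 171396 ≡ 186 (mod 878)
414^4 ≡ 186^2 = 34596 ≡ 354 (mod 878)
414^8 ≡ 354^2 = 125316 ≡ 640 (mod 878)
414^16 ≡ 640^2 = 409600 ≡ 452 (mod 878)
414^32 ≡ 452^2 = 204304 ≡ 608 (mod 878)
414^64 ≡ 608^2 = 369664 ≡ 26 (mod 878)
414^128 ≡ 26^2 = 676 (mod 878)
414^256 ≡ 676^2 = 456976 ≡ 416 (mod 878)
414^453 = 414^256 · 414^128 · 414^64 · 414^4 · 414^1 ≡ 416 · 676 · 26 · 354 · 414 (mod 878).
Accumulate the product:
416 · 676 = 281216 ≡ 256
256 · 26 = 6656 ≡ 510
510 · 354 = 180540 ≡ 550
550 · 414 = 227700 ≡ 298

298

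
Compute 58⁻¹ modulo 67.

52

67 = 1·58 + 9
58 = 6·9 + 4
9 = 2·4 + 1
4 = 4·1 + 0
gcd(58, 67) = 1, so the inverse exists.
Bézout: 1 = 13·67 − 15·58.
So 58⁻¹ ≡ −15 ≡ 52 (mod 67).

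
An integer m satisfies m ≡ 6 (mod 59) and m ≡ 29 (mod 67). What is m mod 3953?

59⁻¹ mod 67: 59·25 ≡ 1 (mod 67), so 59⁻¹ ≡ 25.
m = 6 + 59·((29 − 6)·25 mod 67) = 6 + 59·39 = 2307.

2307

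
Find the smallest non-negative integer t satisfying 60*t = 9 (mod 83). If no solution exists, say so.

gcd(60, 83) = 1, so a unique solution mod 83 exists.
60⁻¹ ≡ 18 (mod 83).
t ≡ 18*9 ≡ 79 (mod 83).

79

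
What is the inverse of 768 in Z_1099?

Apply the Euclidean algorithm and back-substitute:
1099 = 1×768 + 331
768 = 2×331 + 106
331 = 3×106 + 13
106 = 8×13 + 2
13 = 6×2 + 1
2 = 2×1 + 0
gcd(768, 1099) = 1, so the inverse exists.
Back-substitute for 1:
1 = 1×13 − 6×2
  = −6×106 + 49×13
  = 49×331 − 153×106
  = −153×768 + 355×331
  = 355×1099 − 508×768
So 768⁻¹ ≡ −508 ≡ 591 (mod 1099).

591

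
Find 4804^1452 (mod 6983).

Compute successive squares:
4804^1 ≡ 4804 (mod 6983)
4804^2 ≡ 4804^2 = 23078416 ≡ 6584 (mod 6983)
4804^4 ≡ 6584^2 = 43349056 ≡ 5575 (mod 6983)
4804^8 ≡ 5575^2 = 31080625 ≡ 6275 (mod 6983)
4804^16 ≡ 6275^2 = 39375625 ≡ 5471 (mod 6983)
4804^32 ≡ 5471^2 = 29931841 ≡ 2703 (mod 6983)
4804^64 ≡ 2703^2 = 7306209 ≡ 1991 (mod 6983)
4804^128 ≡ 1991^2 = 3964081 ≡ 4720 (mod 6983)
4804^256 ≡ 4720^2 = 22278400 ≡ 2630 (mod 6983)
4804^512 ≡ 2630^2 = 6916900 ≡ 3730 (mod 6983)
4804^1024 ≡ 3730^2 = 13912900 ≡ 2764 (mod 6983)
4804^1452 = 4804^1024 · 4804^256 · 4804^128 · 4804^32 · 4804^8 · 4804^4 ≡ 2764 · 2630 · 4720 · 2703 · 6275 · 5575 (mod 6983).
Accumulate the product:
2764 · 2630 = 7269320 ≡ 17
17 · 4720 = 80240 ≡ 3427
3427 · 2703 = 9263181 ≡ 3723
3723 · 6275 = 23361825 ≡ 3690
3690 · 5575 = 20571750 ≡ 6815

6815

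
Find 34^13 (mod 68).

0

34^1 ≡ 34 (mod 68)
34^2 ≡ 34^2 = 1156 ≡ 0 (mod 68)
34^4 ≡ 0^2 = 0 (mod 68)
34^8 ≡ 0^2 = 0 (mod 68)
34^13 = 34^8 · 34^4 · 34^1 ≡ 0 · 0 · 34 (mod 68).
Accumulate the product:
0 · 0 = 0
0 · 34 = 0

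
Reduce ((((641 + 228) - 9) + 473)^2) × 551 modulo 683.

641 + 228 = 869 ≡ 186 (mod 683)
186 - 9 = 177
177 + 473 = 650
(650)^2 ≡ 406 (mod 683)
406 × 551 = 223706 ≡ 365 (mod 683)

365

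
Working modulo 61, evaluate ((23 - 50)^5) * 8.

8

23 - 50 = -27 ≡ 34 (mod 61)
(34)^5 ≡ 1 (mod 61)
1 * 8 = 8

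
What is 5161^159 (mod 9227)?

Compute successive squares:
159 in binary is 10011111, i.e. 159 = 128 + 16 + 8 + 4 + 2 + 1.
5161^1 ≡ 5161 (mod 9227)
5161^2 ≡ 5161^2 = 26635921 ≡ 6799 (mod 9227)
5161^4 ≡ 6799^2 = 46226401 ≡ 8358 (mod 9227)
5161^8 ≡ 8358^2 = 69856164 ≡ 7774 (mod 9227)
5161^16 ≡ 7774^2 = 60435076 ≡ 7453 (mod 9227)
5161^32 ≡ 7453^2 = 55547209 ≡ 669 (mod 9227)
5161^64 ≡ 669^2 = 447561 ≡ 4665 (mod 9227)
5161^128 ≡ 4665^2 = 21762225 ≡ 4959 (mod 9227)
5161^159 = 5161^128 * 5161^16 * 5161^8 * 5161^4 * 5161^2 * 5161^1 ≡ 4959 * 7453 * 7774 * 8358 * 6799 * 5161 (mod 9227).
Accumulate the product:
4959 * 7453 = 36959427 ≡ 5292
5292 * 7774 = 41140008 ≡ 6042
6042 * 8358 = 50499036 ≡ 8892
8892 * 6799 = 60456708 ≡ 1404
1404 * 5161 = 7246044 ≡ 2849

2849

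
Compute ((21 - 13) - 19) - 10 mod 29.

8

21 - 13 = 8
8 - 19 = -11 ≡ 18 (mod 29)
18 - 10 = 8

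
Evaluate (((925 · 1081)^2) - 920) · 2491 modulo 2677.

925 · 1081 = 999925 ≡ 1404 (mod 2677)
(1404)^2 ≡ 944 (mod 2677)
944 - 920 = 24
24 · 2491 = 59784 ≡ 890 (mod 2677)

890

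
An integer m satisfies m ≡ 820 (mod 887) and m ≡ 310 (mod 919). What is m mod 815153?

371586

887⁻¹ mod 919: 887·201 ≡ 1 (mod 919), so 887⁻¹ ≡ 201.
m = 820 + 887·((310 − 820)·201 mod 919) = 820 + 887·418 = 371586.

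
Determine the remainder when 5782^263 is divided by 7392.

Using repeated squaring:
5782^1 ≡ 5782 (mod 7392)
5782^2 ≡ 5782^2 = 33431524 ≡ 4900 (mod 7392)
5782^4 ≡ 4900^2 = 24010000 ≡ 784 (mod 7392)
5782^8 ≡ 784^2 = 614656 ≡ 1120 (mod 7392)
5782^16 ≡ 1120^2 = 1254400 ≡ 5152 (mod 7392)
5782^32 ≡ 5152^2 = 26543104 ≡ 5824 (mod 7392)
5782^64 ≡ 5824^2 = 33918976 ≡ 4480 (mod 7392)
5782^128 ≡ 4480^2 = 20070400 ≡ 1120 (mod 7392)
5782^256 ≡ 1120^2 = 1254400 ≡ 5152 (mod 7392)
5782^263 = 5782^256 × 5782^4 × 5782^2 × 5782^1 ≡ 5152 × 784 × 4900 × 5782 (mod 7392).
Accumulate the product:
5152 × 784 = 4039168 ≡ 3136
3136 × 4900 = 15366400 ≡ 5824
5824 × 5782 = 33674368 ≡ 3808

3808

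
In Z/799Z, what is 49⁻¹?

799 = 16×49 + 15
49 = 3×15 + 4
15 = 3×4 + 3
4 = 1×3 + 1
3 = 3×1 + 0
gcd(49, 799) = 1, so the inverse exists.
Back-substitute for 1:
1 = 1×4 − 1×3
  = −1×15 + 4×4
  = 4×49 − 13×15
  = −13×799 + 212×49
So 49⁻¹ ≡ 212 (mod 799).

212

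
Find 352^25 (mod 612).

Using repeated squaring:
25 in binary is 11001, i.e. 25 = 16 + 8 + 1.
352^1 ≡ 352 (mod 612)
352^2 ≡ 352^2 = 123904 ≡ 280 (mod 612)
352^4 ≡ 280^2 = 78400 ≡ 64 (mod 612)
352^8 ≡ 64^2 = 4096 ≡ 424 (mod 612)
352^16 ≡ 424^2 = 179776 ≡ 460 (mod 612)
352^25 = 352^16 · 352^8 · 352^1 ≡ 460 · 424 · 352 (mod 612).
Accumulate the product:
460 · 424 = 195040 ≡ 424
424 · 352 = 149248 ≡ 532

532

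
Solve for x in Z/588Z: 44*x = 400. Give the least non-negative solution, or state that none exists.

116

gcd(44, 588) = 4, and 4 | 400, so solutions exist.
Divide through by 4: 11*x ≡ 100 mod 147.
11⁻¹ ≡ 107 (mod 147).
x ≡ 107*100 ≡ 116 (mod 147).
The smallest non-negative solution is x = 116.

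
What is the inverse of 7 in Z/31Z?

By the extended Euclidean algorithm:
31 = 4·7 + 3
7 = 2·3 + 1
3 = 3·1 + 0
gcd(7, 31) = 1, so the inverse exists.
Bézout: 1 = −2·31 + 9·7.
So 7⁻¹ ≡ 9 (mod 31).

9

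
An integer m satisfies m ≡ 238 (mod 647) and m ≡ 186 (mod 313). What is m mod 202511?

152930

647⁻¹ mod 313: 647·164 ≡ 1 (mod 313), so 647⁻¹ ≡ 164.
m = 238 + 647·((186 − 238)·164 mod 313) = 238 + 647·236 = 152930.
Check: 152930 mod 647 = 238, 152930 mod 313 = 186. ✓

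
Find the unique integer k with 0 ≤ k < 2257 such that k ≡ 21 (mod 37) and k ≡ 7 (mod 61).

37⁻¹ mod 61: 37·33 ≡ 1 (mod 61), so 37⁻¹ ≡ 33.
k = 21 + 37·((7 − 21)·33 mod 61) = 21 + 37·26 = 983.

983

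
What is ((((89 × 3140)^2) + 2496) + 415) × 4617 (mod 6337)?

89 × 3140 = 279460 ≡ 632 (mod 6337)
(632)^2 ≡ 193 (mod 6337)
193 + 2496 = 2689
2689 + 415 = 3104
3104 × 4617 = 14331168 ≡ 3211 (mod 6337)

3211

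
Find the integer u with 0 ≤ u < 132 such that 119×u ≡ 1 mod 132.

71

132 = 1*119 + 13
119 = 9*13 + 2
13 = 6*2 + 1
2 = 2*1 + 0
gcd(119, 132) = 1, so the inverse exists.
Bézout: 1 = 55*132 − 61*119.
So 119⁻¹ ≡ −61 ≡ 71 (mod 132).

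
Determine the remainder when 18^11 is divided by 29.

Compute successive squares:
11 in binary is 1011, i.e. 11 = 8 + 2 + 1.
18^1 ≡ 18 (mod 29)
18^2 ≡ 18^2 = 324 ≡ 5 (mod 29)
18^4 ≡ 5^2 = 25 (mod 29)
18^8 ≡ 25^2 = 625 ≡ 16 (mod 29)
18^11 = 18^8 * 18^2 * 18^1 ≡ 16 * 5 * 18 (mod 29).
Accumulate the product:
16 * 5 = 80 ≡ 22
22 * 18 = 396 ≡ 19

19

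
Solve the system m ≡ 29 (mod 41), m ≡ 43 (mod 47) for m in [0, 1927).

41⁻¹ mod 47: 41·39 ≡ 1 (mod 47), so 41⁻¹ ≡ 39.
m = 29 + 41·((43 − 29)·39 mod 47) = 29 + 41·29 = 1218.

1218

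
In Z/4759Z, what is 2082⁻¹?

4743

By the extended Euclidean algorithm:
4759 = 2·2082 + 595
2082 = 3·595 + 297
595 = 2·297 + 1
297 = 297·1 + 0
gcd(2082, 4759) = 1, so the inverse exists.
Back-substitute for 1:
1 = 1·595 − 2·297
  = −2·2082 + 7·595
  = 7·4759 − 16·2082
So 2082⁻¹ ≡ −16 ≡ 4743 (mod 4759).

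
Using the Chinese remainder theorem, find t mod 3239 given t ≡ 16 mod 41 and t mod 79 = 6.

41⁻¹ mod 79: 41·27 ≡ 1 (mod 79), so 41⁻¹ ≡ 27.
t = 16 + 41·((6 − 16)·27 mod 79) = 16 + 41·46 = 1902.

1902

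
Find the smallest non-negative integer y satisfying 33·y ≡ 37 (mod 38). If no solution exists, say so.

23

gcd(33, 38) = 1, so a unique solution mod 38 exists.
33⁻¹ ≡ 15 (mod 38).
y ≡ 15·37 ≡ 23 (mod 38).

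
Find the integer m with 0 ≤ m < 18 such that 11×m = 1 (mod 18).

Apply the Euclidean algorithm and back-substitute:
18 = 1*11 + 7
11 = 1*7 + 4
7 = 1*4 + 3
4 = 1*3 + 1
3 = 3*1 + 0
gcd(11, 18) = 1, so the inverse exists.
Bézout: 1 = −3*18 + 5*11.
So 11⁻¹ ≡ 5 (mod 18).

5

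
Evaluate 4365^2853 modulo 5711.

4323

Compute successive squares:
2853 in binary is 101100100101, i.e. 2853 = 2048 + 512 + 256 + 32 + 4 + 1.
4365^1 ≡ 4365 (mod 5711)
4365^2 ≡ 4365^2 = 19053225 ≡ 1329 (mod 5711)
4365^4 ≡ 1329^2 = 1766241 ≡ 1542 (mod 5711)
4365^8 ≡ 1542^2 = 2377764 ≡ 1988 (mod 5711)
4365^16 ≡ 1988^2 = 3952144 ≡ 132 (mod 5711)
4365^32 ≡ 132^2 = 17424 ≡ 291 (mod 5711)
4365^64 ≡ 291^2 = 84681 ≡ 4727 (mod 5711)
4365^128 ≡ 4727^2 = 22344529 ≡ 3097 (mod 5711)
4365^256 ≡ 3097^2 = 9591409 ≡ 2640 (mod 5711)
4365^512 ≡ 2640^2 = 6969600 ≡ 2180 (mod 5711)
4365^1024 ≡ 2180^2 = 4752400 ≡ 848 (mod 5711)
4365^2048 ≡ 848^2 = 719104 ≡ 5229 (mod 5711)
4365^2853 = 4365^2048 × 4365^512 × 4365^256 × 4365^32 × 4365^4 × 4365^1 ≡ 5229 × 2180 × 2640 × 291 × 1542 × 4365 (mod 5711).
Accumulate the product:
5229 × 2180 = 11399220 ≡ 64
64 × 2640 = 168960 ≡ 3341
3341 × 291 = 972231 ≡ 1361
1361 × 1542 = 2098662 ≡ 2725
2725 × 4365 = 11894625 ≡ 4323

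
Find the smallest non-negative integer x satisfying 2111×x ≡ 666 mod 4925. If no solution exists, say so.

2331

gcd(2111, 4925) = 1, so a unique solution mod 4925 exists.
2111⁻¹ ≡ 2466 (mod 4925).
x ≡ 2466×666 ≡ 2331 (mod 4925).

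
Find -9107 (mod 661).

147

-9107 = -14·661 + 147, so -9107 ≡ 147 (mod 661).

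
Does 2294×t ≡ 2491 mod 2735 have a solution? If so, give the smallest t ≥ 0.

844

gcd(2294, 2735) = 1, so a unique solution mod 2735 exists.
2294⁻¹ ≡ 2059 (mod 2735).
t ≡ 2059×2491 ≡ 844 (mod 2735).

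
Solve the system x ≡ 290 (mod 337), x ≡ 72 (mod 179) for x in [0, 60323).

18151

337⁻¹ mod 179: 337×17 ≡ 1 (mod 179), so 337⁻¹ ≡ 17.
x = 290 + 337×((72 − 290)×17 mod 179) = 290 + 337×53 = 18151.
Check: 18151 mod 337 = 290, 18151 mod 179 = 72. ✓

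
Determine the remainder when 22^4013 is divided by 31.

3

Compute successive squares:
4013 in binary is 111110101101, i.e. 4013 = 2048 + 1024 + 512 + 256 + 128 + 32 + 8 + 4 + 1.
22^1 ≡ 22 (mod 31)
22^2 ≡ 22^2 = 484 ≡ 19 (mod 31)
22^4 ≡ 19^2 = 361 ≡ 20 (mod 31)
22^8 ≡ 20^2 = 400 ≡ 28 (mod 31)
22^16 ≡ 28^2 = 784 ≡ 9 (mod 31)
22^32 ≡ 9^2 = 81 ≡ 19 (mod 31)
22^64 ≡ 19^2 = 361 ≡ 20 (mod 31)
22^128 ≡ 20^2 = 400 ≡ 28 (mod 31)
22^256 ≡ 28^2 = 784 ≡ 9 (mod 31)
22^512 ≡ 9^2 = 81 ≡ 19 (mod 31)
22^1024 ≡ 19^2 = 361 ≡ 20 (mod 31)
22^2048 ≡ 20^2 = 400 ≡ 28 (mod 31)
22^4013 = 22^2048 · 22^1024 · 22^512 · 22^256 · 22^128 · 22^32 · 22^8 · 22^4 · 22^1 ≡ 28 · 20 · 19 · 9 · 28 · 19 · 28 · 20 · 22 (mod 31).
Accumulate the product:
28 · 20 = 560 ≡ 2
2 · 19 = 38 ≡ 7
7 · 9 = 63 ≡ 1
1 · 28 = 28
28 · 19 = 532 ≡ 5
5 · 28 = 140 ≡ 16
16 · 20 = 320 ≡ 10
10 · 22 = 220 ≡ 3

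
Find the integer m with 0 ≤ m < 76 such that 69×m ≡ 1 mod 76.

65

76 = 1×69 + 7
69 = 9×7 + 6
7 = 1×6 + 1
6 = 6×1 + 0
gcd(69, 76) = 1, so the inverse exists.
Bézout: 1 = 10×76 − 11×69.
So 69⁻¹ ≡ −11 ≡ 65 (mod 76).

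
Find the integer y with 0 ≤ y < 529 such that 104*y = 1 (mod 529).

117

Apply the Euclidean algorithm and back-substitute:
529 = 5·104 + 9
104 = 11·9 + 5
9 = 1·5 + 4
5 = 1·4 + 1
4 = 4·1 + 0
gcd(104, 529) = 1, so the inverse exists.
Bézout: 1 = −23·529 + 117·104.
So 104⁻¹ ≡ 117 (mod 529).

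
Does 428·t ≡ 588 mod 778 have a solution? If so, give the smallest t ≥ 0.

gcd(428, 778) = 2, and 2 | 588, so solutions exist.
Divide through by 2: 214·t ≡ 294 mod 389.
214⁻¹ ≡ 20 (mod 389).
t ≡ 20·294 ≡ 45 (mod 389).
The smallest non-negative solution is t = 45.

45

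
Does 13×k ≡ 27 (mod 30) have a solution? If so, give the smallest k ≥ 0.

gcd(13, 30) = 1, so a unique solution mod 30 exists.
13⁻¹ ≡ 7 (mod 30).
k ≡ 7×27 ≡ 9 (mod 30).

9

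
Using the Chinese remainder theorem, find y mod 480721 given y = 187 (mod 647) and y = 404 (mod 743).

647⁻¹ mod 743: 647×178 ≡ 1 (mod 743), so 647⁻¹ ≡ 178.
y = 187 + 647×((404 − 187)×178 mod 743) = 187 + 647×733 = 474438.
Check: 474438 mod 647 = 187, 474438 mod 743 = 404. ✓

474438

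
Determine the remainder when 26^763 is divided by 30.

By square-and-multiply:
763 in binary is 1011111011, i.e. 763 = 512 + 128 + 64 + 32 + 16 + 8 + 2 + 1.
26^1 ≡ 26 (mod 30)
26^2 ≡ 26^2 = 676 ≡ 16 (mod 30)
26^4 ≡ 16^2 = 256 ≡ 16 (mod 30)
26^8 ≡ 16^2 = 256 ≡ 16 (mod 30)
26^16 ≡ 16^2 = 256 ≡ 16 (mod 30)
26^32 ≡ 16^2 = 256 ≡ 16 (mod 30)
26^64 ≡ 16^2 = 256 ≡ 16 (mod 30)
26^128 ≡ 16^2 = 256 ≡ 16 (mod 30)
26^256 ≡ 16^2 = 256 ≡ 16 (mod 30)
26^512 ≡ 16^2 = 256 ≡ 16 (mod 30)
26^763 = 26^512 · 26^128 · 26^64 · 26^32 · 26^16 · 26^8 · 26^2 · 26^1 ≡ 16 · 16 · 16 · 16 · 16 · 16 · 16 · 26 (mod 30).
Accumulate the product:
16 · 16 = 256 ≡ 16
16 · 16 = 256 ≡ 16
16 · 16 = 256 ≡ 16
16 · 16 = 256 ≡ 16
16 · 16 = 256 ≡ 16
16 · 16 = 256 ≡ 16
16 · 26 = 416 ≡ 26

26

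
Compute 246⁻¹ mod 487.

Apply the Euclidean algorithm and back-substitute:
487 = 1*246 + 241
246 = 1*241 + 5
241 = 48*5 + 1
5 = 5*1 + 0
gcd(246, 487) = 1, so the inverse exists.
Bézout: 1 = 49*487 − 97*246.
So 246⁻¹ ≡ −97 ≡ 390 (mod 487).

390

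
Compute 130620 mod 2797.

130620 = 46*2797 + 1958, so 130620 ≡ 1958 (mod 2797).

1958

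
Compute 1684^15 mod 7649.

386

15 in binary is 1111, i.e. 15 = 8 + 4 + 2 + 1.
1684^1 ≡ 1684 (mod 7649)
1684^2 ≡ 1684^2 = 2835856 ≡ 5726 (mod 7649)
1684^4 ≡ 5726^2 = 32787076 ≡ 3462 (mod 7649)
1684^8 ≡ 3462^2 = 11985444 ≡ 7110 (mod 7649)
1684^15 = 1684^8 · 1684^4 · 1684^2 · 1684^1 ≡ 7110 · 3462 · 5726 · 1684 (mod 7649).
Accumulate the product:
7110 · 3462 = 24614820 ≡ 338
338 · 5726 = 1935388 ≡ 191
191 · 1684 = 321644 ≡ 386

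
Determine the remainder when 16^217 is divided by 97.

217 in binary is 11011001, i.e. 217 = 128 + 64 + 16 + 8 + 1.
16^1 ≡ 16 (mod 97)
16^2 ≡ 16^2 = 256 ≡ 62 (mod 97)
16^4 ≡ 62^2 = 3844 ≡ 61 (mod 97)
16^8 ≡ 61^2 = 3721 ≡ 35 (mod 97)
16^16 ≡ 35^2 = 1225 ≡ 61 (mod 97)
16^32 ≡ 61^2 = 3721 ≡ 35 (mod 97)
16^64 ≡ 35^2 = 1225 ≡ 61 (mod 97)
16^128 ≡ 61^2 = 3721 ≡ 35 (mod 97)
16^217 = 16^128 * 16^64 * 16^16 * 16^8 * 16^1 ≡ 35 * 61 * 61 * 35 * 16 (mod 97).
Accumulate the product:
35 * 61 = 2135 ≡ 1
1 * 61 = 61
61 * 35 = 2135 ≡ 1
1 * 16 = 16

16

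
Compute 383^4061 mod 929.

By square-and-multiply:
4061 in binary is 111111011101, i.e. 4061 = 2048 + 1024 + 512 + 256 + 128 + 64 + 16 + 8 + 4 + 1.
383^1 ≡ 383 (mod 929)
383^2 ≡ 383^2 = 146689 ≡ 836 (mod 929)
383^4 ≡ 836^2 = 698896 ≡ 288 (mod 929)
383^8 ≡ 288^2 = 82944 ≡ 263 (mod 929)
383^16 ≡ 263^2 = 69169 ≡ 423 (mod 929)
383^32 ≡ 423^2 = 178929 ≡ 561 (mod 929)
383^64 ≡ 561^2 = 314721 ≡ 719 (mod 929)
383^128 ≡ 719^2 = 516961 ≡ 437 (mod 929)
383^256 ≡ 437^2 = 190969 ≡ 524 (mod 929)
383^512 ≡ 524^2 = 274576 ≡ 521 (mod 929)
383^1024 ≡ 521^2 = 271441 ≡ 173 (mod 929)
383^2048 ≡ 173^2 = 29929 ≡ 201 (mod 929)
383^4061 = 383^2048 * 383^1024 * 383^512 * 383^256 * 383^128 * 383^64 * 383^16 * 383^8 * 383^4 * 383^1 ≡ 201 * 173 * 521 * 524 * 437 * 719 * 423 * 263 * 288 * 383 (mod 929).
Accumulate the product:
201 * 173 = 34773 ≡ 400
400 * 521 = 208400 ≡ 304
304 * 524 = 159296 ≡ 437
437 * 437 = 190969 ≡ 524
524 * 719 = 376756 ≡ 511
511 * 423 = 216153 ≡ 625
625 * 263 = 164375 ≡ 871
871 * 288 = 250848 ≡ 18
18 * 383 = 6894 ≡ 391

391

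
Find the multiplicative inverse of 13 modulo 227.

35

By the extended Euclidean algorithm:
227 = 17×13 + 6
13 = 2×6 + 1
6 = 6×1 + 0
gcd(13, 227) = 1, so the inverse exists.
Bézout: 1 = −2×227 + 35×13.
So 13⁻¹ ≡ 35 (mod 227).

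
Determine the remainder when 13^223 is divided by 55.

52

Using repeated squaring:
13^1 ≡ 13 (mod 55)
13^2 ≡ 13^2 = 169 ≡ 4 (mod 55)
13^4 ≡ 4^2 = 16 (mod 55)
13^8 ≡ 16^2 = 256 ≡ 36 (mod 55)
13^16 ≡ 36^2 = 1296 ≡ 31 (mod 55)
13^32 ≡ 31^2 = 961 ≡ 26 (mod 55)
13^64 ≡ 26^2 = 676 ≡ 16 (mod 55)
13^128 ≡ 16^2 = 256 ≡ 36 (mod 55)
13^223 = 13^128 × 13^64 × 13^16 × 13^8 × 13^4 × 13^2 × 13^1 ≡ 36 × 16 × 31 × 36 × 16 × 4 × 13 (mod 55).
Accumulate the product:
36 × 16 = 576 ≡ 26
26 × 31 = 806 ≡ 36
36 × 36 = 1296 ≡ 31
31 × 16 = 496 ≡ 1
1 × 4 = 4
4 × 13 = 52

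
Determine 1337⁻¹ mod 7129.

7129 = 5*1337 + 444
1337 = 3*444 + 5
444 = 88*5 + 4
5 = 1*4 + 1
4 = 4*1 + 0
gcd(1337, 7129) = 1, so the inverse exists.
Bézout: 1 = −268*7129 + 1429*1337.
So 1337⁻¹ ≡ 1429 (mod 7129).

1429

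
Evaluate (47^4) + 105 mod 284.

98

(47)^4 ≡ 277 (mod 284)
277 + 105 = 382 ≡ 98 (mod 284)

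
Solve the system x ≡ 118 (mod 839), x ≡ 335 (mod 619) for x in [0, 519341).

839⁻¹ mod 619: 839·453 ≡ 1 (mod 619), so 839⁻¹ ≡ 453.
x = 118 + 839·((335 − 118)·453 mod 619) = 118 + 839·499 = 418779.

418779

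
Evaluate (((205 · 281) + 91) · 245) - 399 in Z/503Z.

205 · 281 = 57605 ≡ 263 (mod 503)
263 + 91 = 354
354 · 245 = 86730 ≡ 214 (mod 503)
214 - 399 = -185 ≡ 318 (mod 503)

318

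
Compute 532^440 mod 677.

96

Compute successive squares:
440 in binary is 110111000, i.e. 440 = 256 + 128 + 32 + 16 + 8.
532^1 ≡ 532 (mod 677)
532^2 ≡ 532^2 = 283024 ≡ 38 (mod 677)
532^4 ≡ 38^2 = 1444 ≡ 90 (mod 677)
532^8 ≡ 90^2 = 8100 ≡ 653 (mod 677)
532^16 ≡ 653^2 = 426409 ≡ 576 (mod 677)
532^32 ≡ 576^2 = 331776 ≡ 46 (mod 677)
532^64 ≡ 46^2 = 2116 ≡ 85 (mod 677)
532^128 ≡ 85^2 = 7225 ≡ 455 (mod 677)
532^256 ≡ 455^2 = 207025 ≡ 540 (mod 677)
532^440 = 532^256 · 532^128 · 532^32 · 532^16 · 532^8 ≡ 540 · 455 · 46 · 576 · 653 (mod 677).
Accumulate the product:
540 · 455 = 245700 ≡ 626
626 · 46 = 28796 ≡ 362
362 · 576 = 208512 ≡ 673
673 · 653 = 439469 ≡ 96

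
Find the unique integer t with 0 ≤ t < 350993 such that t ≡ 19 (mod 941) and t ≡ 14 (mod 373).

143992

941⁻¹ mod 373: 941×44 ≡ 1 (mod 373), so 941⁻¹ ≡ 44.
t = 19 + 941×((14 − 19)×44 mod 373) = 19 + 941×153 = 143992.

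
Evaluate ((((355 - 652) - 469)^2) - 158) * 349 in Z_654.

355 - 652 = -297 ≡ 357 (mod 654)
357 - 469 = -112 ≡ 542 (mod 654)
(542)^2 ≡ 118 (mod 654)
118 - 158 = -40 ≡ 614 (mod 654)
614 * 349 = 214286 ≡ 428 (mod 654)

428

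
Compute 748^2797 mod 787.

427

By square-and-multiply:
2797 in binary is 101011101101, i.e. 2797 = 2048 + 512 + 128 + 64 + 32 + 8 + 4 + 1.
748^1 ≡ 748 (mod 787)
748^2 ≡ 748^2 = 559504 ≡ 734 (mod 787)
748^4 ≡ 734^2 = 538756 ≡ 448 (mod 787)
748^8 ≡ 448^2 = 200704 ≡ 19 (mod 787)
748^16 ≡ 19^2 = 361 (mod 787)
748^32 ≡ 361^2 = 130321 ≡ 466 (mod 787)
748^64 ≡ 466^2 = 217156 ≡ 731 (mod 787)
748^128 ≡ 731^2 = 534361 ≡ 775 (mod 787)
748^256 ≡ 775^2 = 600625 ≡ 144 (mod 787)
748^512 ≡ 144^2 = 20736 ≡ 274 (mod 787)
748^1024 ≡ 274^2 = 75076 ≡ 311 (mod 787)
748^2048 ≡ 311^2 = 96721 ≡ 707 (mod 787)
748^2797 = 748^2048 · 748^512 · 748^128 · 748^64 · 748^32 · 748^8 · 748^4 · 748^1 ≡ 707 · 274 · 775 · 731 · 466 · 19 · 448 · 748 (mod 787).
Accumulate the product:
707 · 274 = 193718 ≡ 116
116 · 775 = 89900 ≡ 182
182 · 731 = 133042 ≡ 39
39 · 466 = 18174 ≡ 73
73 · 19 = 1387 ≡ 600
600 · 448 = 268800 ≡ 433
433 · 748 = 323884 ≡ 427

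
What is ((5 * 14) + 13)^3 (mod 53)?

23

5 * 14 = 70 ≡ 17 (mod 53)
17 + 13 = 30
(30)^3 ≡ 23 (mod 53)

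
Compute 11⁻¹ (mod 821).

By the extended Euclidean algorithm:
821 = 74*11 + 7
11 = 1*7 + 4
7 = 1*4 + 3
4 = 1*3 + 1
3 = 3*1 + 0
gcd(11, 821) = 1, so the inverse exists.
Back-substitute for 1:
1 = 1*4 − 1*3
  = −1*7 + 2*4
  = 2*11 − 3*7
  = −3*821 + 224*11
So 11⁻¹ ≡ 224 (mod 821).

224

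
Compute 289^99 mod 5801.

Using repeated squaring:
289^1 ≡ 289 (mod 5801)
289^2 ≡ 289^2 = 83521 ≡ 2307 (mod 5801)
289^4 ≡ 2307^2 = 5322249 ≡ 2732 (mod 5801)
289^8 ≡ 2732^2 = 7463824 ≡ 3738 (mod 5801)
289^16 ≡ 3738^2 = 13972644 ≡ 3836 (mod 5801)
289^32 ≡ 3836^2 = 14714896 ≡ 3560 (mod 5801)
289^64 ≡ 3560^2 = 12673600 ≡ 4216 (mod 5801)
289^99 = 289^64 · 289^32 · 289^2 · 289^1 ≡ 4216 · 3560 · 2307 · 289 (mod 5801).
Accumulate the product:
4216 · 3560 = 15008960 ≡ 1773
1773 · 2307 = 4090311 ≡ 606
606 · 289 = 175134 ≡ 1104

1104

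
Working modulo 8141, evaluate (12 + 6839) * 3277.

5990

12 + 6839 = 6851
6851 * 3277 = 22450727 ≡ 5990 (mod 8141)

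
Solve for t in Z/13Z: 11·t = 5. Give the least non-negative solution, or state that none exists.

4

gcd(11, 13) = 1, so a unique solution mod 13 exists.
11⁻¹ ≡ 6 (mod 13).
t ≡ 6·5 ≡ 4 (mod 13).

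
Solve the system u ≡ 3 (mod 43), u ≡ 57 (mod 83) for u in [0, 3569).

1551

43⁻¹ mod 83: 43*56 ≡ 1 (mod 83), so 43⁻¹ ≡ 56.
u = 3 + 43*((57 − 3)*56 mod 83) = 3 + 43*36 = 1551.
Check: 1551 mod 43 = 3, 1551 mod 83 = 57. ✓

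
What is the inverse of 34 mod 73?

73 = 2×34 + 5
34 = 6×5 + 4
5 = 1×4 + 1
4 = 4×1 + 0
gcd(34, 73) = 1, so the inverse exists.
Bézout: 1 = 7×73 − 15×34.
So 34⁻¹ ≡ −15 ≡ 58 (mod 73).

58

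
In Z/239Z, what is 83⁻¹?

239 = 2*83 + 73
83 = 1*73 + 10
73 = 7*10 + 3
10 = 3*3 + 1
3 = 3*1 + 0
gcd(83, 239) = 1, so the inverse exists.
Back-substitute for 1:
1 = 1*10 − 3*3
  = −3*73 + 22*10
  = 22*83 − 25*73
  = −25*239 + 72*83
So 83⁻¹ ≡ 72 (mod 239).

72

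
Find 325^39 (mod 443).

39 in binary is 100111, i.e. 39 = 32 + 4 + 2 + 1.
325^1 ≡ 325 (mod 443)
325^2 ≡ 325^2 = 105625 ≡ 191 (mod 443)
325^4 ≡ 191^2 = 36481 ≡ 155 (mod 443)
325^8 ≡ 155^2 = 24025 ≡ 103 (mod 443)
325^16 ≡ 103^2 = 10609 ≡ 420 (mod 443)
325^32 ≡ 420^2 = 176400 ≡ 86 (mod 443)
325^39 = 325^32 × 325^4 × 325^2 × 325^1 ≡ 86 × 155 × 191 × 325 (mod 443).
Accumulate the product:
86 × 155 = 13330 ≡ 40
40 × 191 = 7640 ≡ 109
109 × 325 = 35425 ≡ 428

428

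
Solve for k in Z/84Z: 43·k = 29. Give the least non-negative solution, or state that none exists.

71

gcd(43, 84) = 1, so a unique solution mod 84 exists.
43⁻¹ ≡ 43 (mod 84).
k ≡ 43·29 ≡ 71 (mod 84).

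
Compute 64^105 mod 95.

39

105 in binary is 1101001, i.e. 105 = 64 + 32 + 8 + 1.
64^1 ≡ 64 (mod 95)
64^2 ≡ 64^2 = 4096 ≡ 11 (mod 95)
64^4 ≡ 11^2 = 121 ≡ 26 (mod 95)
64^8 ≡ 26^2 = 676 ≡ 11 (mod 95)
64^16 ≡ 11^2 = 121 ≡ 26 (mod 95)
64^32 ≡ 26^2 = 676 ≡ 11 (mod 95)
64^64 ≡ 11^2 = 121 ≡ 26 (mod 95)
64^105 = 64^64 * 64^32 * 64^8 * 64^1 ≡ 26 * 11 * 11 * 64 (mod 95).
Accumulate the product:
26 * 11 = 286 ≡ 1
1 * 11 = 11
11 * 64 = 704 ≡ 39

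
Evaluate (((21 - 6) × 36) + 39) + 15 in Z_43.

35

21 - 6 = 15
15 × 36 = 540 ≡ 24 (mod 43)
24 + 39 = 63 ≡ 20 (mod 43)
20 + 15 = 35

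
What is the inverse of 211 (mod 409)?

Apply the Euclidean algorithm and back-substitute:
409 = 1*211 + 198
211 = 1*198 + 13
198 = 15*13 + 3
13 = 4*3 + 1
3 = 3*1 + 0
gcd(211, 409) = 1, so the inverse exists.
Back-substitute for 1:
1 = 1*13 − 4*3
  = −4*198 + 61*13
  = 61*211 − 65*198
  = −65*409 + 126*211
So 211⁻¹ ≡ 126 (mod 409).

126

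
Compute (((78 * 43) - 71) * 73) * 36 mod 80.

44

78 * 43 = 3354 ≡ 74 (mod 80)
74 - 71 = 3
3 * 73 = 219 ≡ 59 (mod 80)
59 * 36 = 2124 ≡ 44 (mod 80)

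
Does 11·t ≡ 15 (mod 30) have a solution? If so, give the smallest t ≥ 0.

15

gcd(11, 30) = 1, so a unique solution mod 30 exists.
11⁻¹ ≡ 11 (mod 30).
t ≡ 11·15 ≡ 15 (mod 30).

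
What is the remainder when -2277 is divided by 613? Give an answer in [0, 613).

-2277 = -4·613 + 175, so -2277 ≡ 175 (mod 613).

175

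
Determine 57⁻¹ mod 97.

80

97 = 1*57 + 40
57 = 1*40 + 17
40 = 2*17 + 6
17 = 2*6 + 5
6 = 1*5 + 1
5 = 5*1 + 0
gcd(57, 97) = 1, so the inverse exists.
Back-substitute for 1:
1 = 1*6 − 1*5
  = −1*17 + 3*6
  = 3*40 − 7*17
  = −7*57 + 10*40
  = 10*97 − 17*57
So 57⁻¹ ≡ −17 ≡ 80 (mod 97).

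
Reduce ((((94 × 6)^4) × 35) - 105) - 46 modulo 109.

88

94 × 6 = 564 ≡ 19 (mod 109)
(19)^4 ≡ 66 (mod 109)
66 × 35 = 2310 ≡ 21 (mod 109)
21 - 105 = -84 ≡ 25 (mod 109)
25 - 46 = -21 ≡ 88 (mod 109)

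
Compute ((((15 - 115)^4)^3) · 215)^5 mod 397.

38

15 - 115 = -100 ≡ 297 (mod 397)
(297)^4 ≡ 67 (mod 397)
(67)^3 ≡ 234 (mod 397)
234 · 215 = 50310 ≡ 288 (mod 397)
(288)^5 ≡ 38 (mod 397)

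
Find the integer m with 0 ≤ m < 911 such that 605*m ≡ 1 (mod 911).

Apply the Euclidean algorithm and back-substitute:
911 = 1·605 + 306
605 = 1·306 + 299
306 = 1·299 + 7
299 = 42·7 + 5
7 = 1·5 + 2
5 = 2·2 + 1
2 = 2·1 + 0
gcd(605, 911) = 1, so the inverse exists.
Back-substitute for 1:
1 = 1·5 − 2·2
  = −2·7 + 3·5
  = 3·299 − 128·7
  = −128·306 + 131·299
  = 131·605 − 259·306
  = −259·911 + 390·605
So 605⁻¹ ≡ 390 (mod 911).

390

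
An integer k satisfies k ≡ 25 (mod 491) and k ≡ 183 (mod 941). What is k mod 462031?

398226

491⁻¹ mod 941: 491*23 ≡ 1 (mod 941), so 491⁻¹ ≡ 23.
k = 25 + 491*((183 − 25)*23 mod 941) = 25 + 491*811 = 398226.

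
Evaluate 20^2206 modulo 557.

Compute successive squares:
2206 in binary is 100010011110, i.e. 2206 = 2048 + 128 + 16 + 8 + 4 + 2.
20^1 ≡ 20 (mod 557)
20^2 ≡ 20^2 = 400 (mod 557)
20^4 ≡ 400^2 = 160000 ≡ 141 (mod 557)
20^8 ≡ 141^2 = 19881 ≡ 386 (mod 557)
20^16 ≡ 386^2 = 148996 ≡ 277 (mod 557)
20^32 ≡ 277^2 = 76729 ≡ 420 (mod 557)
20^64 ≡ 420^2 = 176400 ≡ 388 (mod 557)
20^128 ≡ 388^2 = 150544 ≡ 154 (mod 557)
20^256 ≡ 154^2 = 23716 ≡ 322 (mod 557)
20^512 ≡ 322^2 = 103684 ≡ 82 (mod 557)
20^1024 ≡ 82^2 = 6724 ≡ 40 (mod 557)
20^2048 ≡ 40^2 = 1600 ≡ 486 (mod 557)
20^2206 = 20^2048 · 20^128 · 20^16 · 20^8 · 20^4 · 20^2 ≡ 486 · 154 · 277 · 386 · 141 · 400 (mod 557).
Accumulate the product:
486 · 154 = 74844 ≡ 206
206 · 277 = 57062 ≡ 248
248 · 386 = 95728 ≡ 481
481 · 141 = 67821 ≡ 424
424 · 400 = 169600 ≡ 272

272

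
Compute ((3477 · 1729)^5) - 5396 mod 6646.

227

3477 · 1729 = 6011733 ≡ 3749 (mod 6646)
(3749)^5 ≡ 5623 (mod 6646)
5623 - 5396 = 227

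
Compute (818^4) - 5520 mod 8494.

(818)^4 ≡ 7654 (mod 8494)
7654 - 5520 = 2134

2134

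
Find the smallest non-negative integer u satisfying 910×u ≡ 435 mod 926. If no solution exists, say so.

no solution

gcd(910, 926) = 2, and 2 does not divide 435.
So the congruence has no solution.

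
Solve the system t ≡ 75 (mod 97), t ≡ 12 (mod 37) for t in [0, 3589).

97⁻¹ mod 37: 97*29 ≡ 1 (mod 37), so 97⁻¹ ≡ 29.
t = 75 + 97*((12 − 75)*29 mod 37) = 75 + 97*23 = 2306.

2306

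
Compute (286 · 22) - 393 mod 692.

363

286 · 22 = 6292 ≡ 64 (mod 692)
64 - 393 = -329 ≡ 363 (mod 692)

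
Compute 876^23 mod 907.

23 in binary is 10111, i.e. 23 = 16 + 4 + 2 + 1.
876^1 ≡ 876 (mod 907)
876^2 ≡ 876^2 = 767376 ≡ 54 (mod 907)
876^4 ≡ 54^2 = 2916 ≡ 195 (mod 907)
876^8 ≡ 195^2 = 38025 ≡ 838 (mod 907)
876^16 ≡ 838^2 = 702244 ≡ 226 (mod 907)
876^23 = 876^16 · 876^4 · 876^2 · 876^1 ≡ 226 · 195 · 54 · 876 (mod 907).
Accumulate the product:
226 · 195 = 44070 ≡ 534
534 · 54 = 28836 ≡ 719
719 · 876 = 629844 ≡ 386

386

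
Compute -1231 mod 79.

33

-1231 = -16·79 + 33, so -1231 ≡ 33 (mod 79).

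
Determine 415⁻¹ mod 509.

222

Apply the Euclidean algorithm and back-substitute:
509 = 1·415 + 94
415 = 4·94 + 39
94 = 2·39 + 16
39 = 2·16 + 7
16 = 2·7 + 2
7 = 3·2 + 1
2 = 2·1 + 0
gcd(415, 509) = 1, so the inverse exists.
Back-substitute for 1:
1 = 1·7 − 3·2
  = −3·16 + 7·7
  = 7·39 − 17·16
  = −17·94 + 41·39
  = 41·415 − 181·94
  = −181·509 + 222·415
So 415⁻¹ ≡ 222 (mod 509).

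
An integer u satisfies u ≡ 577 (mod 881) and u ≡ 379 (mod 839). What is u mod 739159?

207612

881⁻¹ mod 839: 881·20 ≡ 1 (mod 839), so 881⁻¹ ≡ 20.
u = 577 + 881·((379 − 577)·20 mod 839) = 577 + 881·235 = 207612.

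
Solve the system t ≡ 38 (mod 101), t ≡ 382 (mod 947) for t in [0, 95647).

72354

101⁻¹ mod 947: 101*872 ≡ 1 (mod 947), so 101⁻¹ ≡ 872.
t = 38 + 101*((382 − 38)*872 mod 947) = 38 + 101*716 = 72354.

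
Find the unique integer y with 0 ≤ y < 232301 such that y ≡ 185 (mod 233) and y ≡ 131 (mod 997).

8107

233⁻¹ mod 997: 233*184 ≡ 1 (mod 997), so 233⁻¹ ≡ 184.
y = 185 + 233*((131 − 185)*184 mod 997) = 185 + 233*34 = 8107.
Check: 8107 mod 233 = 185, 8107 mod 997 = 131. ✓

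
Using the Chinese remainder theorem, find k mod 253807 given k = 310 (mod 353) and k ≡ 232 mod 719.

4546

353⁻¹ mod 719: 353·387 ≡ 1 (mod 719), so 353⁻¹ ≡ 387.
k = 310 + 353·((232 − 310)·387 mod 719) = 310 + 353·12 = 4546.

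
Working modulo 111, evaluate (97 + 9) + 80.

97 + 9 = 106
106 + 80 = 186 ≡ 75 (mod 111)

75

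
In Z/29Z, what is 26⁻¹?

29 = 1×26 + 3
26 = 8×3 + 2
3 = 1×2 + 1
2 = 2×1 + 0
gcd(26, 29) = 1, so the inverse exists.
Back-substitute for 1:
1 = 1×3 − 1×2
  = −1×26 + 9×3
  = 9×29 − 10×26
So 26⁻¹ ≡ −10 ≡ 19 (mod 29).

19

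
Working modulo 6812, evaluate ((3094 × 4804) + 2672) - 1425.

1039

3094 × 4804 = 14863576 ≡ 6604 (mod 6812)
6604 + 2672 = 9276 ≡ 2464 (mod 6812)
2464 - 1425 = 1039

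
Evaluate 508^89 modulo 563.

557

Compute successive squares:
89 in binary is 1011001, i.e. 89 = 64 + 16 + 8 + 1.
508^1 ≡ 508 (mod 563)
508^2 ≡ 508^2 = 258064 ≡ 210 (mod 563)
508^4 ≡ 210^2 = 44100 ≡ 186 (mod 563)
508^8 ≡ 186^2 = 34596 ≡ 253 (mod 563)
508^16 ≡ 253^2 = 64009 ≡ 390 (mod 563)
508^32 ≡ 390^2 = 152100 ≡ 90 (mod 563)
508^64 ≡ 90^2 = 8100 ≡ 218 (mod 563)
508^89 = 508^64 × 508^16 × 508^8 × 508^1 ≡ 218 × 390 × 253 × 508 (mod 563).
Accumulate the product:
218 × 390 = 85020 ≡ 7
7 × 253 = 1771 ≡ 82
82 × 508 = 41656 ≡ 557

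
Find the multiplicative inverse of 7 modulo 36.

31

Apply the Euclidean algorithm and back-substitute:
36 = 5*7 + 1
7 = 7*1 + 0
gcd(7, 36) = 1, so the inverse exists.
Bézout: 1 = 1*36 − 5*7.
So 7⁻¹ ≡ −5 ≡ 31 (mod 36).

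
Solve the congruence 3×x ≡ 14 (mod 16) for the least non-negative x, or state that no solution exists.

10

gcd(3, 16) = 1, so a unique solution mod 16 exists.
3⁻¹ ≡ 11 (mod 16).
x ≡ 11×14 ≡ 10 (mod 16).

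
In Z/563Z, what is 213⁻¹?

526

Run the extended Euclidean algorithm:
563 = 2·213 + 137
213 = 1·137 + 76
137 = 1·76 + 61
76 = 1·61 + 15
61 = 4·15 + 1
15 = 15·1 + 0
gcd(213, 563) = 1, so the inverse exists.
Bézout: 1 = 14·563 − 37·213.
So 213⁻¹ ≡ −37 ≡ 526 (mod 563).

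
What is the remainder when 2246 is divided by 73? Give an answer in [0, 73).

2246 = 30×73 + 56, so 2246 ≡ 56 (mod 73).

56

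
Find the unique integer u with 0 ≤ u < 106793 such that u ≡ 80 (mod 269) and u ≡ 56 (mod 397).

269⁻¹ mod 397: 269×214 ≡ 1 (mod 397), so 269⁻¹ ≡ 214.
u = 80 + 269×((56 − 80)×214 mod 397) = 80 + 269×25 = 6805.
Check: 6805 mod 269 = 80, 6805 mod 397 = 56. ✓

6805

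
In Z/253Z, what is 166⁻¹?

221

By the extended Euclidean algorithm:
253 = 1·166 + 87
166 = 1·87 + 79
87 = 1·79 + 8
79 = 9·8 + 7
8 = 1·7 + 1
7 = 7·1 + 0
gcd(166, 253) = 1, so the inverse exists.
Bézout: 1 = 21·253 − 32·166.
So 166⁻¹ ≡ −32 ≡ 221 (mod 253).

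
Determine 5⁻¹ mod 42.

17

Run the extended Euclidean algorithm:
42 = 8×5 + 2
5 = 2×2 + 1
2 = 2×1 + 0
gcd(5, 42) = 1, so the inverse exists.
Bézout: 1 = −2×42 + 17×5.
So 5⁻¹ ≡ 17 (mod 42).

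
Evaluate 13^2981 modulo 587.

2981 in binary is 101110100101, i.e. 2981 = 2048 + 512 + 256 + 128 + 32 + 4 + 1.
13^1 ≡ 13 (mod 587)
13^2 ≡ 13^2 = 169 (mod 587)
13^4 ≡ 169^2 = 28561 ≡ 385 (mod 587)
13^8 ≡ 385^2 = 148225 ≡ 301 (mod 587)
13^16 ≡ 301^2 = 90601 ≡ 203 (mod 587)
13^32 ≡ 203^2 = 41209 ≡ 119 (mod 587)
13^64 ≡ 119^2 = 14161 ≡ 73 (mod 587)
13^128 ≡ 73^2 = 5329 ≡ 46 (mod 587)
13^256 ≡ 46^2 = 2116 ≡ 355 (mod 587)
13^512 ≡ 355^2 = 126025 ≡ 407 (mod 587)
13^1024 ≡ 407^2 = 165649 ≡ 115 (mod 587)
13^2048 ≡ 115^2 = 13225 ≡ 311 (mod 587)
13^2981 = 13^2048 * 13^512 * 13^256 * 13^128 * 13^32 * 13^4 * 13^1 ≡ 311 * 407 * 355 * 46 * 119 * 385 * 13 (mod 587).
Accumulate the product:
311 * 407 = 126577 ≡ 372
372 * 355 = 132060 ≡ 572
572 * 46 = 26312 ≡ 484
484 * 119 = 57596 ≡ 70
70 * 385 = 26950 ≡ 535
535 * 13 = 6955 ≡ 498

498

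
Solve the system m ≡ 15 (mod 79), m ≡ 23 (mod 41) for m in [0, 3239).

884

79⁻¹ mod 41: 79*27 ≡ 1 (mod 41), so 79⁻¹ ≡ 27.
m = 15 + 79*((23 − 15)*27 mod 41) = 15 + 79*11 = 884.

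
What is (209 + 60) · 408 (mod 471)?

209 + 60 = 269
269 · 408 = 109752 ≡ 9 (mod 471)

9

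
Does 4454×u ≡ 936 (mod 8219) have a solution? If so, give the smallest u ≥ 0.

2639

gcd(4454, 8219) = 1, so a unique solution mod 8219 exists.
4454⁻¹ ≡ 5368 (mod 8219).
u ≡ 5368×936 ≡ 2639 (mod 8219).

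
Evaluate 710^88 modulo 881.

By square-and-multiply:
88 in binary is 1011000, i.e. 88 = 64 + 16 + 8.
710^1 ≡ 710 (mod 881)
710^2 ≡ 710^2 = 504100 ≡ 168 (mod 881)
710^4 ≡ 168^2 = 28224 ≡ 32 (mod 881)
710^8 ≡ 32^2 = 1024 ≡ 143 (mod 881)
710^16 ≡ 143^2 = 20449 ≡ 186 (mod 881)
710^32 ≡ 186^2 = 34596 ≡ 237 (mod 881)
710^64 ≡ 237^2 = 56169 ≡ 666 (mod 881)
710^88 = 710^64 * 710^16 * 710^8 ≡ 666 * 186 * 143 (mod 881).
Accumulate the product:
666 * 186 = 123876 ≡ 536
536 * 143 = 76648 ≡ 1

1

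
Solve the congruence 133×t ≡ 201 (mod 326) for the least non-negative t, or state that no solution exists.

303

gcd(133, 326) = 1, so a unique solution mod 326 exists.
133⁻¹ ≡ 201 (mod 326).
t ≡ 201×201 ≡ 303 (mod 326).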